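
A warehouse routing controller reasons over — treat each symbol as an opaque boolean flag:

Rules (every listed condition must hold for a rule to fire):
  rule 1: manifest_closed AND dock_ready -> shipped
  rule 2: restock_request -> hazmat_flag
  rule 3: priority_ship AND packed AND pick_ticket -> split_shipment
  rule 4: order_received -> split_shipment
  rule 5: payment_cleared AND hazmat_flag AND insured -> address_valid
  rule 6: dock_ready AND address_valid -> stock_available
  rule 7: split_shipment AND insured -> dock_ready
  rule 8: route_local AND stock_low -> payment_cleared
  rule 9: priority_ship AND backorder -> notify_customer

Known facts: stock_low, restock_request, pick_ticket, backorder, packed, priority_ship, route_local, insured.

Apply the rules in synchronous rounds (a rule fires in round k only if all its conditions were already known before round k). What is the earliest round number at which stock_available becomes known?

3

[1] rule 2 [restock_request -> hazmat_flag]; rule 3 [priority_ship AND packed AND pick_ticket -> split_shipment]; rule 8 [route_local AND stock_low -> payment_cleared]; rule 9 [priority_ship AND backorder -> notify_customer]. ⇒ new: hazmat_flag, split_shipment, payment_cleared, notify_customer.
[2] rule 5 [payment_cleared AND hazmat_flag AND insured -> address_valid]; rule 7 [split_shipment AND insured -> dock_ready]. ⇒ new: address_valid, dock_ready.
[3] rule 6 [dock_ready AND address_valid -> stock_available]. ⇒ new: stock_available.
stock_available first appears in round 3.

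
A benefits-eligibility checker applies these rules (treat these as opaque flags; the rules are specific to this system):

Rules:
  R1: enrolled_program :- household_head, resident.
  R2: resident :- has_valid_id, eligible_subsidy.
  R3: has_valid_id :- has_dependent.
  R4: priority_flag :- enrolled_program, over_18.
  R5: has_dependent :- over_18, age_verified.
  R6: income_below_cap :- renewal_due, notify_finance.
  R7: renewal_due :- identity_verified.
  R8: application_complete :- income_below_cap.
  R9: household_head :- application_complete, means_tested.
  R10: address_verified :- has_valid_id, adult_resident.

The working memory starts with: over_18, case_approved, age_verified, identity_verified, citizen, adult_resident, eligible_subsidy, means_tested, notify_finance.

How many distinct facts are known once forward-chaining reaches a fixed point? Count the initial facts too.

19

Round 1 — R5, R7, derive has_dependent, renewal_due.
Round 2 — R3, R6, derive has_valid_id, income_below_cap.
Round 3 — R2, R8, R10, derive resident, application_complete, address_verified.
Round 4 — R9, derive household_head.
Round 5 — R1, derive enrolled_program.
Round 6 — R4, derive priority_flag.
Closure: {address_verified, adult_resident, age_verified, application_complete, case_approved, citizen, eligible_subsidy, enrolled_program, has_dependent, has_valid_id, household_head, identity_verified, income_below_cap, means_tested, notify_finance, over_18, priority_flag, renewal_due, resident} — 19 facts.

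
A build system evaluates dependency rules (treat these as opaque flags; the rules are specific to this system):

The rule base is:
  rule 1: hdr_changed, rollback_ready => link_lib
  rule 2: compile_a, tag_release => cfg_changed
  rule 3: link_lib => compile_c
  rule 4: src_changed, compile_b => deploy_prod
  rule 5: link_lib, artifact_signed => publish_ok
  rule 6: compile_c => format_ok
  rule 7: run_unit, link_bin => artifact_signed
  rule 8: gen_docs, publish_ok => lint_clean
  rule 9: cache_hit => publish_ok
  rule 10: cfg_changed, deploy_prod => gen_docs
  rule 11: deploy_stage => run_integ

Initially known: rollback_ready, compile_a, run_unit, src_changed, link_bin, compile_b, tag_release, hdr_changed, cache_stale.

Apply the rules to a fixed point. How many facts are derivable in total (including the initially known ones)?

18

Round 1 fires rule 1, rule 2, rule 4, rule 7, giving link_lib, cfg_changed, deploy_prod, artifact_signed.
Round 2 fires rule 3, rule 5, rule 10, giving compile_c, publish_ok, gen_docs.
Round 3 fires rule 6, rule 8, giving format_ok, lint_clean.
Closure: {artifact_signed, cache_stale, cfg_changed, compile_a, compile_b, compile_c, deploy_prod, format_ok, gen_docs, hdr_changed, link_bin, link_lib, lint_clean, publish_ok, rollback_ready, run_unit, src_changed, tag_release} — 18 facts.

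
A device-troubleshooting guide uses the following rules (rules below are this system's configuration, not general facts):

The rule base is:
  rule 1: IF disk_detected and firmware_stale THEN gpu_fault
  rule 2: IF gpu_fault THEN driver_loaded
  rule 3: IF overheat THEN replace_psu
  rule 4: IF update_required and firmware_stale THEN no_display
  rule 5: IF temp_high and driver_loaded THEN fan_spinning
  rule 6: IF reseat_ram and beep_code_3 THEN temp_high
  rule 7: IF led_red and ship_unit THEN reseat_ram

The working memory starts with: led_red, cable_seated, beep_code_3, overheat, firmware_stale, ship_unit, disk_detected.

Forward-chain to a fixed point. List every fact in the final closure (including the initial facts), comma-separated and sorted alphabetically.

beep_code_3, cable_seated, disk_detected, driver_loaded, fan_spinning, firmware_stale, gpu_fault, led_red, overheat, replace_psu, reseat_ram, ship_unit, temp_high

Round 1 — rule 1, rule 3, rule 7, derive gpu_fault, replace_psu, reseat_ram.
Round 2 — rule 2, rule 6, derive driver_loaded, temp_high.
Round 3 — rule 5, derive fan_spinning.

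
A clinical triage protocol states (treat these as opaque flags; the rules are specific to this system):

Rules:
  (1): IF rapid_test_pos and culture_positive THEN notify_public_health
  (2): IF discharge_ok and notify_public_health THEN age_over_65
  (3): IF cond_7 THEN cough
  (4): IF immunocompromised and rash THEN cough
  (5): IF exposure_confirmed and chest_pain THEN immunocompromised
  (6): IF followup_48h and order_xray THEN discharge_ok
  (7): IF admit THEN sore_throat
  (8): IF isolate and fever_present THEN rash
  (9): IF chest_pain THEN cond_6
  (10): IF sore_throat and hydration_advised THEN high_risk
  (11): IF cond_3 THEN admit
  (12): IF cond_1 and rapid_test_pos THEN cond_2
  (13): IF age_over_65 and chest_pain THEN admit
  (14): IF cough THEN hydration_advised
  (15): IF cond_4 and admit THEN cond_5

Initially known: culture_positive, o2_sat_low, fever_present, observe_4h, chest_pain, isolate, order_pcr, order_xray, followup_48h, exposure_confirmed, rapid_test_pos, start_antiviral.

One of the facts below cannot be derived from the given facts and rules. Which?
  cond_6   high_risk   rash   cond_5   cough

Round 1: (1) [IF rapid_test_pos and culture_positive THEN notify_public_health]; (5) [IF exposure_confirmed and chest_pain THEN immunocompromised]; (6) [IF followup_48h and order_xray THEN discharge_ok]; (8) [IF isolate and fever_present THEN rash]; (9) [IF chest_pain THEN cond_6]. New: notify_public_health, immunocompromised, discharge_ok, rash, cond_6.
Round 2: (2) [IF discharge_ok and notify_public_health THEN age_over_65]; (4) [IF immunocompromised and rash THEN cough]. New: age_over_65, cough.
Round 3: (13) [IF age_over_65 and chest_pain THEN admit]; (14) [IF cough THEN hydration_advised]. New: admit, hydration_advised.
Round 4: (7) [IF admit THEN sore_throat]. New: sore_throat.
Round 5: (10) [IF sore_throat and hydration_advised THEN high_risk]. New: high_risk.
Derived: cond_6 (round 1), rash (round 1), cough (round 2), high_risk (round 5). cond_5 never appears in any round.

cond_5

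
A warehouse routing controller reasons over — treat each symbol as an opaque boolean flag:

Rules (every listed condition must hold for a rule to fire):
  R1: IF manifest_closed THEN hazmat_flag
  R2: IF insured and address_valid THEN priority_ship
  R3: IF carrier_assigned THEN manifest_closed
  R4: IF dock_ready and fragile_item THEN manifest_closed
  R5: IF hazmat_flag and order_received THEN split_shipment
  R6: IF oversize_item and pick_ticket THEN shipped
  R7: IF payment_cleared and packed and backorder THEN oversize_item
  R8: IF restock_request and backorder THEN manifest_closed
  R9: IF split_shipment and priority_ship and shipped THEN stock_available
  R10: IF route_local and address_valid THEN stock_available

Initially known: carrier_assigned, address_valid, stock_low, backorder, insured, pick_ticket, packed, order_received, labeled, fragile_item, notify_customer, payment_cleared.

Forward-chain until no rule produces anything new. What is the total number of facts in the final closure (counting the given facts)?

19

Round 1: R2 [IF insured and address_valid THEN priority_ship]; R3 [IF carrier_assigned THEN manifest_closed]; R7 [IF payment_cleared and packed and backorder THEN oversize_item]. New: priority_ship, manifest_closed, oversize_item.
Round 2: R1 [IF manifest_closed THEN hazmat_flag]; R6 [IF oversize_item and pick_ticket THEN shipped]. New: hazmat_flag, shipped.
Round 3: R5 [IF hazmat_flag and order_received THEN split_shipment]. New: split_shipment.
Round 4: R9 [IF split_shipment and priority_ship and shipped THEN stock_available]. New: stock_available.
Closure: {address_valid, backorder, carrier_assigned, fragile_item, hazmat_flag, insured, labeled, manifest_closed, notify_customer, order_received, oversize_item, packed, payment_cleared, pick_ticket, priority_ship, shipped, split_shipment, stock_available, stock_low} — 19 facts.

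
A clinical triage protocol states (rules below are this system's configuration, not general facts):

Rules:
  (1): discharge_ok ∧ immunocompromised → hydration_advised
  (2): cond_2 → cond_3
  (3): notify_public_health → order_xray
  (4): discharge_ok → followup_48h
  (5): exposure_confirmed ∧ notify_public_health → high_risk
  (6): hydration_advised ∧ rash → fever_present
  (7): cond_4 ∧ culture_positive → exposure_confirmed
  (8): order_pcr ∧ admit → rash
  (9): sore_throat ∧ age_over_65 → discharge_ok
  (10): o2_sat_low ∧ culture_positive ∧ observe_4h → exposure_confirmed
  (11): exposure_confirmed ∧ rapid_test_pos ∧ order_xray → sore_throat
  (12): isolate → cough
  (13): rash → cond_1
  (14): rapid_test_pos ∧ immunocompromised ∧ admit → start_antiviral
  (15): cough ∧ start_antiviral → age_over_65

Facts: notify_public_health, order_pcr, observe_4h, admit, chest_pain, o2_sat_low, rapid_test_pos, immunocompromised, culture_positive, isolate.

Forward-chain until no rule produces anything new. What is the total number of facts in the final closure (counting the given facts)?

Round 1: (3) [notify_public_health → order_xray]; (8) [order_pcr ∧ admit → rash]; (10) [o2_sat_low ∧ culture_positive ∧ observe_4h → exposure_confirmed]; (12) [isolate → cough]; (14) [rapid_test_pos ∧ immunocompromised ∧ admit → start_antiviral]. New: order_xray, rash, exposure_confirmed, cough, start_antiviral.
Round 2: (5) [exposure_confirmed ∧ notify_public_health → high_risk]; (11) [exposure_confirmed ∧ rapid_test_pos ∧ order_xray → sore_throat]; (13) [rash → cond_1]; (15) [cough ∧ start_antiviral → age_over_65]. New: high_risk, sore_throat, cond_1, age_over_65.
Round 3: (9) [sore_throat ∧ age_over_65 → discharge_ok]. New: discharge_ok.
Round 4: (1) [discharge_ok ∧ immunocompromised → hydration_advised]; (4) [discharge_ok → followup_48h]. New: hydration_advised, followup_48h.
Round 5: (6) [hydration_advised ∧ rash → fever_present]. New: fever_present.
Closure: {admit, age_over_65, chest_pain, cond_1, cough, culture_positive, discharge_ok, exposure_confirmed, fever_present, followup_48h, high_risk, hydration_advised, immunocompromised, isolate, notify_public_health, o2_sat_low, observe_4h, order_pcr, order_xray, rapid_test_pos, rash, sore_throat, start_antiviral} — 23 facts.

23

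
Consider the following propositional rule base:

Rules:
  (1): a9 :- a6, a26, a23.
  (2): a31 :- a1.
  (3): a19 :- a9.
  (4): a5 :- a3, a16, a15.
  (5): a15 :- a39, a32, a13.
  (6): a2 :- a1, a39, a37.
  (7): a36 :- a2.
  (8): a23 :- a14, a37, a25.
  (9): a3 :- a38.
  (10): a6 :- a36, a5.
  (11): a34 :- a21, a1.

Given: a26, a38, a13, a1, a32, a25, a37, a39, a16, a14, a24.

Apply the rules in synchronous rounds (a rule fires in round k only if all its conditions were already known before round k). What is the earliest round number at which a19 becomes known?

5

Round 1: (2) [a31 :- a1.]; (5) [a15 :- a39, a32, a13.]; (6) [a2 :- a1, a39, a37.]; (8) [a23 :- a14, a37, a25.]; (9) [a3 :- a38.]. Adds a31, a15, a2, a23, a3.
Round 2: (4) [a5 :- a3, a16, a15.]; (7) [a36 :- a2.]. Adds a5, a36.
Round 3: (10) [a6 :- a36, a5.]. Adds a6.
Round 4: (1) [a9 :- a6, a26, a23.]. Adds a9.
Round 5: (3) [a19 :- a9.]. Adds a19.
a19 first appears in round 5.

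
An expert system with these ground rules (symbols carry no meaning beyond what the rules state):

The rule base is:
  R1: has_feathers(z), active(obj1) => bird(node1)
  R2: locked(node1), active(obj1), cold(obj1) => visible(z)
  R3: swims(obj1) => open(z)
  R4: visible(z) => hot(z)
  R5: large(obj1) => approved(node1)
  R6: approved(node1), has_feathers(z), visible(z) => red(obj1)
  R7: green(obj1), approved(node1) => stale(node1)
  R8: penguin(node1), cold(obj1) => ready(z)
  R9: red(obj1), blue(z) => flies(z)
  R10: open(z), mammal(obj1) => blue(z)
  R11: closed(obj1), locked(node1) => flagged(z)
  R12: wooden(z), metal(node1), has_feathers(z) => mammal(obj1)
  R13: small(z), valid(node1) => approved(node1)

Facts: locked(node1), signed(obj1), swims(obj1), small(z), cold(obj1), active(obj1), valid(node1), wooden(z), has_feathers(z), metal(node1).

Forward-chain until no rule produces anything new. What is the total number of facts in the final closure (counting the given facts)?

19

Round 1 — R1, R2, R3, R12, R13, derive bird(node1), visible(z), open(z), mammal(obj1), approved(node1).
Round 2 — R4, R6, R10, derive hot(z), red(obj1), blue(z).
Round 3 — R9, derive flies(z).
Closure: {active(obj1), approved(node1), bird(node1), blue(z), cold(obj1), flies(z), has_feathers(z), hot(z), locked(node1), mammal(obj1), metal(node1), open(z), red(obj1), signed(obj1), small(z), swims(obj1), valid(node1), visible(z), wooden(z)} — 19 facts.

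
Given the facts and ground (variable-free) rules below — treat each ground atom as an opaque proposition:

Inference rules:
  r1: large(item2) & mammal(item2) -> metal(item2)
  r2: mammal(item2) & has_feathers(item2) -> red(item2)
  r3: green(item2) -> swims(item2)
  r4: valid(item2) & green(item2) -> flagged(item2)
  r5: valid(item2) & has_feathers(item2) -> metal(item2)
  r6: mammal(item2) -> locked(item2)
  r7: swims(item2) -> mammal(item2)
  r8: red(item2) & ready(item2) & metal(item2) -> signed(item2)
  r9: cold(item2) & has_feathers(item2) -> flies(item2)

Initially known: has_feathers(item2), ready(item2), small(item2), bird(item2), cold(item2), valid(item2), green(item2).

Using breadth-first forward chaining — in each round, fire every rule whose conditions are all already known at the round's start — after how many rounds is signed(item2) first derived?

4

Round 1 — r3, r4, r5, r9, derive swims(item2), flagged(item2), metal(item2), flies(item2).
Round 2 — r7, derive mammal(item2).
Round 3 — r2, r6, derive red(item2), locked(item2).
Round 4 — r8, derive signed(item2).
signed(item2) first appears in round 4.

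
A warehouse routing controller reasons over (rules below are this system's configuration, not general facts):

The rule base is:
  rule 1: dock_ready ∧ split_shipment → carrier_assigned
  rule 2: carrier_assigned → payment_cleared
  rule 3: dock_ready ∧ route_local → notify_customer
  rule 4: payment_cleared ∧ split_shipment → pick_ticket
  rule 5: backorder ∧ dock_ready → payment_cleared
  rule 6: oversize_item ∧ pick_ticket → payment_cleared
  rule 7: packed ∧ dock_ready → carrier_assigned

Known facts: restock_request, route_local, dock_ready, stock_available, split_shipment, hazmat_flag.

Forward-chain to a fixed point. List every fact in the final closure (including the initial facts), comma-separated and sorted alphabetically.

[1] rule 1 [dock_ready ∧ split_shipment → carrier_assigned]; rule 3 [dock_ready ∧ route_local → notify_customer]. ⇒ new: carrier_assigned, notify_customer.
[2] rule 2 [carrier_assigned → payment_cleared]. ⇒ new: payment_cleared.
[3] rule 4 [payment_cleared ∧ split_shipment → pick_ticket]. ⇒ new: pick_ticket.

carrier_assigned, dock_ready, hazmat_flag, notify_customer, payment_cleared, pick_ticket, restock_request, route_local, split_shipment, stock_available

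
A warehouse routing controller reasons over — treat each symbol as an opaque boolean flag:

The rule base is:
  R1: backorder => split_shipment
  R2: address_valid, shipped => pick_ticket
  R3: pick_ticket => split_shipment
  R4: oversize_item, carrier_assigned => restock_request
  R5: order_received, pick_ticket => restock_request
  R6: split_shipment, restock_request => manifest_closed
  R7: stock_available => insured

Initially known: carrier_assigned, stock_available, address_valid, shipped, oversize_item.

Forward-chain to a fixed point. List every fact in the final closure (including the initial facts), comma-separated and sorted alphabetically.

address_valid, carrier_assigned, insured, manifest_closed, oversize_item, pick_ticket, restock_request, shipped, split_shipment, stock_available

Round 1: R2 [address_valid, shipped => pick_ticket]; R4 [oversize_item, carrier_assigned => restock_request]; R7 [stock_available => insured]. New: pick_ticket, restock_request, insured.
Round 2: R3 [pick_ticket => split_shipment]. New: split_shipment.
Round 3: R6 [split_shipment, restock_request => manifest_closed]. New: manifest_closed.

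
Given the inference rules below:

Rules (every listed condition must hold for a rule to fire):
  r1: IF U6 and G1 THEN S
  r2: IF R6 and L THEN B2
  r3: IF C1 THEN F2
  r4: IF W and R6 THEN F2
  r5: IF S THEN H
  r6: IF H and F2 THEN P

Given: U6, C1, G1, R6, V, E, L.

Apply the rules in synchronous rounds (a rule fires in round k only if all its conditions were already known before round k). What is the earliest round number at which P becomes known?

Round 1 fires r1, r2, r3, giving S, B2, F2.
Round 2 fires r5, giving H.
Round 3 fires r6, giving P.
P first appears in round 3.

3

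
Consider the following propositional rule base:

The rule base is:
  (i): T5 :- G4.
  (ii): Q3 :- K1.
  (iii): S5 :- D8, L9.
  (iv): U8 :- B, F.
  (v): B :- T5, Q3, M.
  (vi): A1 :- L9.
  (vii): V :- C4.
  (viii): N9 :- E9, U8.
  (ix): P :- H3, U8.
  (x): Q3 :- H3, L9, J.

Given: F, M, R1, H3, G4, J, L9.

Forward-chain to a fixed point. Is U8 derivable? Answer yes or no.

yes

Round 1: (i) [T5 :- G4.]; (vi) [A1 :- L9.]; (x) [Q3 :- H3, L9, J.]. Adds T5, A1, Q3.
Round 2: (v) [B :- T5, Q3, M.]. Adds B.
Round 3: (iv) [U8 :- B, F.]. Adds U8.
Round 4: (ix) [P :- H3, U8.]. Adds P.
U8 appears in round 3, so it is derivable.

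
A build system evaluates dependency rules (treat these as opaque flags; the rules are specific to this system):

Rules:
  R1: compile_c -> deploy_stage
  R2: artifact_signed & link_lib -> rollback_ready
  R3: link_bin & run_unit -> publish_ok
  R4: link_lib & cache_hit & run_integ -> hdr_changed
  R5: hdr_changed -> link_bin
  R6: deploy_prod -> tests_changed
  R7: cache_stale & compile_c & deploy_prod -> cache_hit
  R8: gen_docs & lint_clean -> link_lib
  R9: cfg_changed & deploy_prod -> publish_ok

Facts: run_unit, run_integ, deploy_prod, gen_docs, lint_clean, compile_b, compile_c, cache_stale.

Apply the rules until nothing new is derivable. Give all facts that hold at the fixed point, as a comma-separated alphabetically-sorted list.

cache_hit, cache_stale, compile_b, compile_c, deploy_prod, deploy_stage, gen_docs, hdr_changed, link_bin, link_lib, lint_clean, publish_ok, run_integ, run_unit, tests_changed

Round 1 fires R1, R6, R7, R8, giving deploy_stage, tests_changed, cache_hit, link_lib.
Round 2 fires R4, giving hdr_changed.
Round 3 fires R5, giving link_bin.
Round 4 fires R3, giving publish_ok.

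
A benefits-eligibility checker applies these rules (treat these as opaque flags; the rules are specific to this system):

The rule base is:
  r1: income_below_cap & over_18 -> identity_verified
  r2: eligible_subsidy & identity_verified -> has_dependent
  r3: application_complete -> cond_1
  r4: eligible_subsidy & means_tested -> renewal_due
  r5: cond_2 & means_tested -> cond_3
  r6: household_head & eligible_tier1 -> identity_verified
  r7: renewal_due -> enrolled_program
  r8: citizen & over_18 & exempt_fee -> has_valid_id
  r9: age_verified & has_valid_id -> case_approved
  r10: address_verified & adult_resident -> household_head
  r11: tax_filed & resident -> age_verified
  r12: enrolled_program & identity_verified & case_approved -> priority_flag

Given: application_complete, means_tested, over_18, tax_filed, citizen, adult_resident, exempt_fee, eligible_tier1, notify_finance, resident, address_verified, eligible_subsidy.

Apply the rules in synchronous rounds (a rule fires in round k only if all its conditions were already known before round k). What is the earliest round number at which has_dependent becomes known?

Round 1 — r3, r4, r8, r10, r11, derive cond_1, renewal_due, has_valid_id, household_head, age_verified.
Round 2 — r6, r7, r9, derive identity_verified, enrolled_program, case_approved.
Round 3 — r2, r12, derive has_dependent, priority_flag.
has_dependent first appears in round 3.

3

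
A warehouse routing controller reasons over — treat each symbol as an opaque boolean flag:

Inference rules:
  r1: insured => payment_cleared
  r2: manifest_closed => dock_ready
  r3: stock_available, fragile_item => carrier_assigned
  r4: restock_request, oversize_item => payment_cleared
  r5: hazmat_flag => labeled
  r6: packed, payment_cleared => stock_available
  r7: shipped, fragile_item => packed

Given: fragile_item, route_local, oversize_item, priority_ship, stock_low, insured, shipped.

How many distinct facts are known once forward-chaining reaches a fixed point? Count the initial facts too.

11

Round 1 fires r1, r7, giving payment_cleared, packed.
Round 2 fires r6, giving stock_available.
Round 3 fires r3, giving carrier_assigned.
Closure: {carrier_assigned, fragile_item, insured, oversize_item, packed, payment_cleared, priority_ship, route_local, shipped, stock_available, stock_low} — 11 facts.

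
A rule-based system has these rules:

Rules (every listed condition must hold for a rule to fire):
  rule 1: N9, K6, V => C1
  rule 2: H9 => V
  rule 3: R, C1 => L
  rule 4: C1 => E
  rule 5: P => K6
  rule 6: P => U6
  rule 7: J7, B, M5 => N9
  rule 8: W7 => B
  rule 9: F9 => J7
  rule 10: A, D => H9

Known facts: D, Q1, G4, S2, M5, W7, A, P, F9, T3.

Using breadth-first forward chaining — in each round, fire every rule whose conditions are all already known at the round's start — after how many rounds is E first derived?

Round 1 fires rule 5, rule 6, rule 8, rule 9, rule 10, giving K6, U6, B, J7, H9.
Round 2 fires rule 2, rule 7, giving V, N9.
Round 3 fires rule 1, giving C1.
Round 4 fires rule 4, giving E.
E first appears in round 4.

4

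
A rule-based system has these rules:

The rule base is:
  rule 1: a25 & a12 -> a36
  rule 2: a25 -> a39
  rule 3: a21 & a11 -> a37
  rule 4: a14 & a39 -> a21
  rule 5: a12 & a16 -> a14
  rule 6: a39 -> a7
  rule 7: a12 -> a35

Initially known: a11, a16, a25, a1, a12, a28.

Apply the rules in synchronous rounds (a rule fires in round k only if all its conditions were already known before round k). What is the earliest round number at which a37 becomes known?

Round 1 — rule 1, rule 2, rule 5, rule 7, derive a36, a39, a14, a35.
Round 2 — rule 4, rule 6, derive a21, a7.
Round 3 — rule 3, derive a37.
a37 first appears in round 3.

3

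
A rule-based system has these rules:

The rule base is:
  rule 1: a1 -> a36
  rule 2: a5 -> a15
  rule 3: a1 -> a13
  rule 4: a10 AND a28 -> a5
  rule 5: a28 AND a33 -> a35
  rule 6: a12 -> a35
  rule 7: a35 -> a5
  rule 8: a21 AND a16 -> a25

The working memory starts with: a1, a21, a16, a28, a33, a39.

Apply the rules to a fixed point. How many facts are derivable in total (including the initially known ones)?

Round 1: rule 1 [a1 -> a36]; rule 3 [a1 -> a13]; rule 5 [a28 AND a33 -> a35]; rule 8 [a21 AND a16 -> a25]. New: a36, a13, a35, a25.
Round 2: rule 7 [a35 -> a5]. New: a5.
Round 3: rule 2 [a5 -> a15]. New: a15.
Closure: {a1, a13, a15, a16, a21, a25, a28, a33, a35, a36, a39, a5} — 12 facts.

12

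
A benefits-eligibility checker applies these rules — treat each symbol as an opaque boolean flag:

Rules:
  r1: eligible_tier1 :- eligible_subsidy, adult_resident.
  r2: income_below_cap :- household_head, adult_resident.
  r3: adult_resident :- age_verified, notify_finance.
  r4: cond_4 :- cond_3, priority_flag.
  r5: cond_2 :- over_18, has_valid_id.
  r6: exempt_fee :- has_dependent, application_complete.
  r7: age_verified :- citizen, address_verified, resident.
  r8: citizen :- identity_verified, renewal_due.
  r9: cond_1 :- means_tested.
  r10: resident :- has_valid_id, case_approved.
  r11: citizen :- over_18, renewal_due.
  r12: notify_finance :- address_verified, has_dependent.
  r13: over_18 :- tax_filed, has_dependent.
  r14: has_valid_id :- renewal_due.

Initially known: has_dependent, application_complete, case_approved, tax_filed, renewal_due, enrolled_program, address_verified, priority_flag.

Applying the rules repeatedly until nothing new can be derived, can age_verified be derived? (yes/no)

Round 1 fires r6, r12, r13, r14, giving exempt_fee, notify_finance, over_18, has_valid_id.
Round 2 fires r5, r10, r11, giving cond_2, resident, citizen.
Round 3 fires r7, giving age_verified.
Round 4 fires r3, giving adult_resident.
age_verified appears in round 3, so it is derivable.

yes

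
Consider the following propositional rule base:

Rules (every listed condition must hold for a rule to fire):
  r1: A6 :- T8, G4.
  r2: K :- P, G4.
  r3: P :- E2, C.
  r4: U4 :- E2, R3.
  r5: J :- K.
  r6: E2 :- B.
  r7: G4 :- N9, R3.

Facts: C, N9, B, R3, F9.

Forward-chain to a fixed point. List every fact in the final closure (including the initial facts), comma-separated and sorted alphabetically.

B, C, E2, F9, G4, J, K, N9, P, R3, U4

Round 1 fires r6, r7, giving E2, G4.
Round 2 fires r3, r4, giving P, U4.
Round 3 fires r2, giving K.
Round 4 fires r5, giving J.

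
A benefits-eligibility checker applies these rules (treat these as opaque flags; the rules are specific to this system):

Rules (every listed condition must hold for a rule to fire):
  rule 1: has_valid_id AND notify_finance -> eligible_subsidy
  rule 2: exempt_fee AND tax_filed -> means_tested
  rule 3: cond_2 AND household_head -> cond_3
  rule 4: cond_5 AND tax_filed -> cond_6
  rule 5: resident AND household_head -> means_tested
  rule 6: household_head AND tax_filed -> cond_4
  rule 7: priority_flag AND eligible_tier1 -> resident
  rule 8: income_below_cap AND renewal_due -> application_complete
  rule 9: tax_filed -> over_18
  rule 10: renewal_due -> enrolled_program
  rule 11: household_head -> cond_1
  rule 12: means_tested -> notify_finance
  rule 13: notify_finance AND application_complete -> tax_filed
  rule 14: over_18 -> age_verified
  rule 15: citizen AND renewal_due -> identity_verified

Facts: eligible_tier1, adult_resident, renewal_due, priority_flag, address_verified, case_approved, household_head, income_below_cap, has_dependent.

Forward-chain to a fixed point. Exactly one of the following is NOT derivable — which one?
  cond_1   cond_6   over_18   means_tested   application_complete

cond_6

Round 1 fires rule 7, rule 8, rule 10, rule 11, giving resident, application_complete, enrolled_program, cond_1.
Round 2 fires rule 5, giving means_tested.
Round 3 fires rule 12, giving notify_finance.
Round 4 fires rule 13, giving tax_filed.
Round 5 fires rule 6, rule 9, giving cond_4, over_18.
Round 6 fires rule 14, giving age_verified.
Derived: over_18 (round 5), cond_1 (round 1), means_tested (round 2), application_complete (round 1). cond_6 never appears in any round.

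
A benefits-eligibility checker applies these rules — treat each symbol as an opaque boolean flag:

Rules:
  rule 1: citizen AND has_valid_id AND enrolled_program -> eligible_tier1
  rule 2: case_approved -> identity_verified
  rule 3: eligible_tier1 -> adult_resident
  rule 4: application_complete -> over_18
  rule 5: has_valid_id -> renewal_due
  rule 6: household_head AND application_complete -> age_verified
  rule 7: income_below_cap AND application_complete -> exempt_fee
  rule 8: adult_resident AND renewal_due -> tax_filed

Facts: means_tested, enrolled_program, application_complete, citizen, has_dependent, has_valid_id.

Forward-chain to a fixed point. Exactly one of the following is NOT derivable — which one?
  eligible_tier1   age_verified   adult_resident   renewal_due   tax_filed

Round 1: rule 1 [citizen AND has_valid_id AND enrolled_program -> eligible_tier1]; rule 4 [application_complete -> over_18]; rule 5 [has_valid_id -> renewal_due]. New: eligible_tier1, over_18, renewal_due.
Round 2: rule 3 [eligible_tier1 -> adult_resident]. New: adult_resident.
Round 3: rule 8 [adult_resident AND renewal_due -> tax_filed]. New: tax_filed.
Derived: renewal_due (round 1), adult_resident (round 2), tax_filed (round 3), eligible_tier1 (round 1). age_verified never appears in any round.

age_verified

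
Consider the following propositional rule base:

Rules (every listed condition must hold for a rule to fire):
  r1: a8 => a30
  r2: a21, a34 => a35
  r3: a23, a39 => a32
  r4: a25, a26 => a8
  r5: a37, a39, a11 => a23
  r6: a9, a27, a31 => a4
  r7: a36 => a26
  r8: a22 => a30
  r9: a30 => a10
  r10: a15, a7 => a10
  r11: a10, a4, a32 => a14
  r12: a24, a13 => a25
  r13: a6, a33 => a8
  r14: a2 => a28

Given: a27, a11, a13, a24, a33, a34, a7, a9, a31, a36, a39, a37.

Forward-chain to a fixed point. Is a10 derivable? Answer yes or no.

[1] r5 [a37, a39, a11 => a23]; r6 [a9, a27, a31 => a4]; r7 [a36 => a26]; r12 [a24, a13 => a25]. ⇒ new: a23, a4, a26, a25.
[2] r3 [a23, a39 => a32]; r4 [a25, a26 => a8]. ⇒ new: a32, a8.
[3] r1 [a8 => a30]. ⇒ new: a30.
[4] r9 [a30 => a10]. ⇒ new: a10.
[5] r11 [a10, a4, a32 => a14]. ⇒ new: a14.
a10 appears in round 4, so it is derivable.

yes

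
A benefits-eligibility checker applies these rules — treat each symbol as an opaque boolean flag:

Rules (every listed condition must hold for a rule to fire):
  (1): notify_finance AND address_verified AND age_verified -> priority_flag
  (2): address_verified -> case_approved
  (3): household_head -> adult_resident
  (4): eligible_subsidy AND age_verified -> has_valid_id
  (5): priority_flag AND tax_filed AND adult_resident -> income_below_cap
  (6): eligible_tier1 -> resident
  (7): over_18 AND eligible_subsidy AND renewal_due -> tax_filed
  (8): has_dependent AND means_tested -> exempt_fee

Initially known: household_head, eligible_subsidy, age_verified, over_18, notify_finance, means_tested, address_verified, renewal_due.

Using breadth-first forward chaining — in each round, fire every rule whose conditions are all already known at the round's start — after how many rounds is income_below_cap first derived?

2

[1] (1) [notify_finance AND address_verified AND age_verified -> priority_flag]; (2) [address_verified -> case_approved]; (3) [household_head -> adult_resident]; (4) [eligible_subsidy AND age_verified -> has_valid_id]; (7) [over_18 AND eligible_subsidy AND renewal_due -> tax_filed]. ⇒ new: priority_flag, case_approved, adult_resident, has_valid_id, tax_filed.
[2] (5) [priority_flag AND tax_filed AND adult_resident -> income_below_cap]. ⇒ new: income_below_cap.
income_below_cap first appears in round 2.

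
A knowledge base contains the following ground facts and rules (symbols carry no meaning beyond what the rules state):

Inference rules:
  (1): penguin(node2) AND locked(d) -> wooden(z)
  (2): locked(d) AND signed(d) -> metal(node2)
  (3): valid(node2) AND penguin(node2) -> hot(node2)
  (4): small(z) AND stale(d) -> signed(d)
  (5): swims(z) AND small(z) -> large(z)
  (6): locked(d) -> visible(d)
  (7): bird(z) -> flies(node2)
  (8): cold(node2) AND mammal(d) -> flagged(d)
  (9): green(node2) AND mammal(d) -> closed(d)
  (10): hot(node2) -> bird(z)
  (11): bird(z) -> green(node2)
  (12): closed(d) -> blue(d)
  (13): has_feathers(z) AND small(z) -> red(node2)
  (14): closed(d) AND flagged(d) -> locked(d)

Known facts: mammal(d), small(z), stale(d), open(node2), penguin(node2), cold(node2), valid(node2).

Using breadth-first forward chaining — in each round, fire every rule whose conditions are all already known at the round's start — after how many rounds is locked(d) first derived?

5

[1] (3) [valid(node2) AND penguin(node2) -> hot(node2)]; (4) [small(z) AND stale(d) -> signed(d)]; (8) [cold(node2) AND mammal(d) -> flagged(d)]. ⇒ new: hot(node2), signed(d), flagged(d).
[2] (10) [hot(node2) -> bird(z)]. ⇒ new: bird(z).
[3] (7) [bird(z) -> flies(node2)]; (11) [bird(z) -> green(node2)]. ⇒ new: flies(node2), green(node2).
[4] (9) [green(node2) AND mammal(d) -> closed(d)]. ⇒ new: closed(d).
[5] (12) [closed(d) -> blue(d)]; (14) [closed(d) AND flagged(d) -> locked(d)]. ⇒ new: blue(d), locked(d).
locked(d) first appears in round 5.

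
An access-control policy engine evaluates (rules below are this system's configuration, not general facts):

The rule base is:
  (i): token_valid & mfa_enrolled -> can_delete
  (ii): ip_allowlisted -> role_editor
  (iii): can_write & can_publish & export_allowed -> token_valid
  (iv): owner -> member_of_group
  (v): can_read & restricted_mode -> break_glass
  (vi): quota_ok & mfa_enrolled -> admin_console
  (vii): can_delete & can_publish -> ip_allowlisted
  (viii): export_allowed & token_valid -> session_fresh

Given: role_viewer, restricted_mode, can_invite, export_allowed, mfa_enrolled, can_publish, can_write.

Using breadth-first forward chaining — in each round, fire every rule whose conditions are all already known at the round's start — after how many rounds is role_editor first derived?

4

Round 1 — (iii), derive token_valid.
Round 2 — (i), (viii), derive can_delete, session_fresh.
Round 3 — (vii), derive ip_allowlisted.
Round 4 — (ii), derive role_editor.
role_editor first appears in round 4.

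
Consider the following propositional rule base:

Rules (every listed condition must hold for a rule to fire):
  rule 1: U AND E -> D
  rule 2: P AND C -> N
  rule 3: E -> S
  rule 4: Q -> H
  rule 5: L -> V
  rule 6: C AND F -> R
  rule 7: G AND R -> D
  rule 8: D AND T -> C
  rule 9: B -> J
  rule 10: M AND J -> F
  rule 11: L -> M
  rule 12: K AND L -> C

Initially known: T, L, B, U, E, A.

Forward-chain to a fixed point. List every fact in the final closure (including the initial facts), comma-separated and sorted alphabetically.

A, B, C, D, E, F, J, L, M, R, S, T, U, V

Round 1: rule 1 [U AND E -> D]; rule 3 [E -> S]; rule 5 [L -> V]; rule 9 [B -> J]; rule 11 [L -> M]. New: D, S, V, J, M.
Round 2: rule 8 [D AND T -> C]; rule 10 [M AND J -> F]. New: C, F.
Round 3: rule 6 [C AND F -> R]. New: R.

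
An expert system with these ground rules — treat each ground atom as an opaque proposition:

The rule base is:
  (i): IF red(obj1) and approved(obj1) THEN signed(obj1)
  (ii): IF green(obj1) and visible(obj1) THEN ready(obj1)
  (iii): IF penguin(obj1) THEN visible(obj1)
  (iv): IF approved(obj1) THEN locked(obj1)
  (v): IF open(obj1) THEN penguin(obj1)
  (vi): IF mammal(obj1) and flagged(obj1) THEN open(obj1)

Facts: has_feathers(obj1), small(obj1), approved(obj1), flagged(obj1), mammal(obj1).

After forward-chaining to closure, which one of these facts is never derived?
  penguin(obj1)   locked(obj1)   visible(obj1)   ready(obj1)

[1] (iv) [IF approved(obj1) THEN locked(obj1)]; (vi) [IF mammal(obj1) and flagged(obj1) THEN open(obj1)]. ⇒ new: locked(obj1), open(obj1).
[2] (v) [IF open(obj1) THEN penguin(obj1)]. ⇒ new: penguin(obj1).
[3] (iii) [IF penguin(obj1) THEN visible(obj1)]. ⇒ new: visible(obj1).
Derived: visible(obj1) (round 3), locked(obj1) (round 1), penguin(obj1) (round 2). ready(obj1) never appears in any round.

ready(obj1)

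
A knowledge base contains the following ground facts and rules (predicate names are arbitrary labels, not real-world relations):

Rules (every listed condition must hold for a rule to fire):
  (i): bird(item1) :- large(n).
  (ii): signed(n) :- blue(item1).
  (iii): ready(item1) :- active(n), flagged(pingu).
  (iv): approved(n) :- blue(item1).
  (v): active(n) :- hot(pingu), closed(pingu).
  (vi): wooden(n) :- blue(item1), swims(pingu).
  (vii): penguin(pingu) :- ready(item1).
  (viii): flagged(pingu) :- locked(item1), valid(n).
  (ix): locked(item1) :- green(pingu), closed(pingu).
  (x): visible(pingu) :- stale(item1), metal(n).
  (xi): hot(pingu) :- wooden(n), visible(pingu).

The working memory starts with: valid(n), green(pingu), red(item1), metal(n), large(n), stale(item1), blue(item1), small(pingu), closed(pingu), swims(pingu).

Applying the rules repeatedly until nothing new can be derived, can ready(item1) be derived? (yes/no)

[1] (i) [bird(item1) :- large(n).]; (ii) [signed(n) :- blue(item1).]; (iv) [approved(n) :- blue(item1).]; (vi) [wooden(n) :- blue(item1), swims(pingu).]; (ix) [locked(item1) :- green(pingu), closed(pingu).]; (x) [visible(pingu) :- stale(item1), metal(n).]. ⇒ new: bird(item1), signed(n), approved(n), wooden(n), locked(item1), visible(pingu).
[2] (viii) [flagged(pingu) :- locked(item1), valid(n).]; (xi) [hot(pingu) :- wooden(n), visible(pingu).]. ⇒ new: flagged(pingu), hot(pingu).
[3] (v) [active(n) :- hot(pingu), closed(pingu).]. ⇒ new: active(n).
[4] (iii) [ready(item1) :- active(n), flagged(pingu).]. ⇒ new: ready(item1).
[5] (vii) [penguin(pingu) :- ready(item1).]. ⇒ new: penguin(pingu).
ready(item1) appears in round 4, so it is derivable.

yes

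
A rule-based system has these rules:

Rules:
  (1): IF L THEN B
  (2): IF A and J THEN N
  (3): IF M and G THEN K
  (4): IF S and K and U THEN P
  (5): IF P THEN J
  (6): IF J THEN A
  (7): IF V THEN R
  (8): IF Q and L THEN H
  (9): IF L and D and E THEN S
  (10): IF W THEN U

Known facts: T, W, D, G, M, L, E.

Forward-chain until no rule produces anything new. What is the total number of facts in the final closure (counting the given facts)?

15

Round 1: (1) [IF L THEN B]; (3) [IF M and G THEN K]; (9) [IF L and D and E THEN S]; (10) [IF W THEN U]. Adds B, K, S, U.
Round 2: (4) [IF S and K and U THEN P]. Adds P.
Round 3: (5) [IF P THEN J]. Adds J.
Round 4: (6) [IF J THEN A]. Adds A.
Round 5: (2) [IF A and J THEN N]. Adds N.
Closure: {A, B, D, E, G, J, K, L, M, N, P, S, T, U, W} — 15 facts.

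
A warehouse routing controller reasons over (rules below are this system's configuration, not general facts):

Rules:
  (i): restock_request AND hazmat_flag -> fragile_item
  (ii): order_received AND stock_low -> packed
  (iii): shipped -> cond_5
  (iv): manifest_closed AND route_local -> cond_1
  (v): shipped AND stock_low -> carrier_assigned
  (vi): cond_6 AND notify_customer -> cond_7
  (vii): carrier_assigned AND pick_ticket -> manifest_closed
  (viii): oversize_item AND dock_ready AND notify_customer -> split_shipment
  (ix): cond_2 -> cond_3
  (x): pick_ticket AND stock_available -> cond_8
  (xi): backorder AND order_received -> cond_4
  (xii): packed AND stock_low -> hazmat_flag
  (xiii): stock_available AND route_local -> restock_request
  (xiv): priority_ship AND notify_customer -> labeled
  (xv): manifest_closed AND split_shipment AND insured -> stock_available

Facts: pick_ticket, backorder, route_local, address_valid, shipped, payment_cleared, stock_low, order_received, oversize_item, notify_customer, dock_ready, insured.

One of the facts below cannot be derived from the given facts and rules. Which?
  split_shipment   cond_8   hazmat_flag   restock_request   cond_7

cond_7

[1] (ii) [order_received AND stock_low -> packed]; (iii) [shipped -> cond_5]; (v) [shipped AND stock_low -> carrier_assigned]; (viii) [oversize_item AND dock_ready AND notify_customer -> split_shipment]; (xi) [backorder AND order_received -> cond_4]. ⇒ new: packed, cond_5, carrier_assigned, split_shipment, cond_4.
[2] (vii) [carrier_assigned AND pick_ticket -> manifest_closed]; (xii) [packed AND stock_low -> hazmat_flag]. ⇒ new: manifest_closed, hazmat_flag.
[3] (iv) [manifest_closed AND route_local -> cond_1]; (xv) [manifest_closed AND split_shipment AND insured -> stock_available]. ⇒ new: cond_1, stock_available.
[4] (x) [pick_ticket AND stock_available -> cond_8]; (xiii) [stock_available AND route_local -> restock_request]. ⇒ new: cond_8, restock_request.
[5] (i) [restock_request AND hazmat_flag -> fragile_item]. ⇒ new: fragile_item.
Derived: cond_8 (round 4), restock_request (round 4), split_shipment (round 1), hazmat_flag (round 2). cond_7 never appears in any round.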